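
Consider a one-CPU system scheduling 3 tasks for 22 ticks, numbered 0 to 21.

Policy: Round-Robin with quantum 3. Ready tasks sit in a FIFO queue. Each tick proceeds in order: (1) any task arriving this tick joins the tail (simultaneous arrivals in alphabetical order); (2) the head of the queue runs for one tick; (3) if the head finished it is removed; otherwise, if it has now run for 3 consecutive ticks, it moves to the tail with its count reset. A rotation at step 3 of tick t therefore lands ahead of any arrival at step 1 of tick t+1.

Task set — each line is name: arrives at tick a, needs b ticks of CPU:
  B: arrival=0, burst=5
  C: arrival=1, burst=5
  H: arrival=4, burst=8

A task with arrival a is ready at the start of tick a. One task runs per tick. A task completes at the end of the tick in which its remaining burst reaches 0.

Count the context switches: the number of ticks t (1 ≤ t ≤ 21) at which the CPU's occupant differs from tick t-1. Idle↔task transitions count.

t=0: queue=[B] q_used=0 → run B
t=1: queue=[B,C] q_used=1 → run B
t=2: queue=[B,C] q_used=2 → run B
t=3: queue=[C,B] q_used=0 → run C
t=4: queue=[C,B,H] q_used=1 → run C
t=5: queue=[C,B,H] q_used=2 → run C
t=6: queue=[B,H,C] q_used=0 → run B
t=7: queue=[B,H,C] q_used=1 → run B
t=8: queue=[H,C] q_used=0 → run H
t=9: queue=[H,C] q_used=1 → run H
t=10: queue=[H,C] q_used=2 → run H
t=11: queue=[C,H] q_used=0 → run C
t=12: queue=[C,H] q_used=1 → run C
t=13: queue=[H] q_used=0 → run H
t=14: queue=[H] q_used=1 → run H
t=15: queue=[H] q_used=2 → run H
t=16: queue=[H] q_used=0 → run H
t=17: queue=[H] q_used=1 → run H
t=18: (idle)
t=19: (idle)
t=20: (idle)
t=21: (idle)

context switches = 6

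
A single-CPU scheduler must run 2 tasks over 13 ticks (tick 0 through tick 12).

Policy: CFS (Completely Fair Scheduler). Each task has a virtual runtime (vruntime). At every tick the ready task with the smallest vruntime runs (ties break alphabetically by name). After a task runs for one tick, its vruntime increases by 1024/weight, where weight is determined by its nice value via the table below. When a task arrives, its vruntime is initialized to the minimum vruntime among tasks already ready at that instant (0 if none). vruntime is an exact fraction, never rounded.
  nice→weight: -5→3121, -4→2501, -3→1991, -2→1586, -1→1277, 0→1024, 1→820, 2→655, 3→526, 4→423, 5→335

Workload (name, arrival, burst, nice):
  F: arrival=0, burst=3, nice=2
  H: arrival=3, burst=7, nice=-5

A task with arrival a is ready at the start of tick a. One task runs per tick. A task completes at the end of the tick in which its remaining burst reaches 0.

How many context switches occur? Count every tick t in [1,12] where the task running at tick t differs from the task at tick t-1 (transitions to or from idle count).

t=0: vr[F=0] → run F
t=1: vr[F=1024/655] → run F
t=2: vr[F=2048/655] → run F
t=3: vr[H=0] → run H
t=4: vr[H=1024/3121] → run H
t=5: vr[H=2048/3121] → run H
t=6: vr[H=3072/3121] → run H
t=7: vr[H=4096/3121] → run H
t=8: vr[H=5120/3121] → run H
t=9: vr[H=6144/3121] → run H
t=10: (idle)
t=11: (idle)
t=12: (idle)

context switches = 2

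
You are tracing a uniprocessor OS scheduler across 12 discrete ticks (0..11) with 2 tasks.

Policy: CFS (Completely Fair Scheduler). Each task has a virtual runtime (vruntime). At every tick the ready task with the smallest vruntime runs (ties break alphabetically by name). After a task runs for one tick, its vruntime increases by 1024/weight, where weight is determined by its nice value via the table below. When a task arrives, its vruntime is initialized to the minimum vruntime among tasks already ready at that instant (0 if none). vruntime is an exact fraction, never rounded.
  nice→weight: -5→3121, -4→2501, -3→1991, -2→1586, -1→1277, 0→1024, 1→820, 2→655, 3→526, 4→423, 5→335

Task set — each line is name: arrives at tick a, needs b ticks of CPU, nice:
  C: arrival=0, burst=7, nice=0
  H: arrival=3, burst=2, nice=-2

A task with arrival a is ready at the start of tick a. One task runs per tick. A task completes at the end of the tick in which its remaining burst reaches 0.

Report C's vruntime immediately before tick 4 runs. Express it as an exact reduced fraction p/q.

vruntime(C, start of tick 4) = 4/1

t=0: vr[C=0] → run C
t=1: vr[C=1] → run C
t=2: vr[C=2] → run C
t=3: vr[C=3 H=3] → run C
t=4: vr[C=4 H=3] → run H
t=5: vr[C=4 H=2891/793] → run H
t=6: vr[C=4] → run C
t=7: vr[C=5] → run C
t=8: vr[C=6] → run C
t=9: (idle)
t=10: (idle)
t=11: (idle)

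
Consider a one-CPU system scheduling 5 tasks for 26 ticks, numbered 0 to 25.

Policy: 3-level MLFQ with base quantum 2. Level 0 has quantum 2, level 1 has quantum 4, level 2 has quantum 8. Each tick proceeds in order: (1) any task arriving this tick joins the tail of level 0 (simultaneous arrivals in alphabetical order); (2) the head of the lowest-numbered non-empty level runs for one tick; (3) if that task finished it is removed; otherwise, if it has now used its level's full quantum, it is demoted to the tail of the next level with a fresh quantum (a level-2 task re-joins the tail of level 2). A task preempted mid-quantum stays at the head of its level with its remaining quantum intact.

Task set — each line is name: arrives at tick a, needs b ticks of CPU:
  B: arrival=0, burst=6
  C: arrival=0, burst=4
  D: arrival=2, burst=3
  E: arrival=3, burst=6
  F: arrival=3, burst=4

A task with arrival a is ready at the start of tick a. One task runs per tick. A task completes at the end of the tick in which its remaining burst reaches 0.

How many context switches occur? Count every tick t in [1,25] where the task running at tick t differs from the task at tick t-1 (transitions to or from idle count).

t=0: L0/L1/L2 = BC/-/- → run B
t=1: L0/L1/L2 = BC/-/- → run B
t=2: L0/L1/L2 = CD/B/- → run C
t=3: L0/L1/L2 = CDEF/B/- → run C
t=4: L0/L1/L2 = DEF/BC/- → run D
t=5: L0/L1/L2 = DEF/BC/- → run D
t=6: L0/L1/L2 = EF/BCD/- → run E
t=7: L0/L1/L2 = EF/BCD/- → run E
t=8: L0/L1/L2 = F/BCDE/- → run F
t=9: L0/L1/L2 = F/BCDE/- → run F
t=10: L0/L1/L2 = -/BCDEF/- → run B
t=11: L0/L1/L2 = -/BCDEF/- → run B
t=12: L0/L1/L2 = -/BCDEF/- → run B
t=13: L0/L1/L2 = -/BCDEF/- → run B
t=14: L0/L1/L2 = -/CDEF/- → run C
t=15: L0/L1/L2 = -/CDEF/- → run C
t=16: L0/L1/L2 = -/DEF/- → run D
t=17: L0/L1/L2 = -/EF/- → run E
t=18: L0/L1/L2 = -/EF/- → run E
t=19: L0/L1/L2 = -/EF/- → run E
t=20: L0/L1/L2 = -/EF/- → run E
t=21: L0/L1/L2 = -/F/- → run F
t=22: L0/L1/L2 = -/F/- → run F
t=23: (idle)
t=24: (idle)
t=25: (idle)

context switches = 10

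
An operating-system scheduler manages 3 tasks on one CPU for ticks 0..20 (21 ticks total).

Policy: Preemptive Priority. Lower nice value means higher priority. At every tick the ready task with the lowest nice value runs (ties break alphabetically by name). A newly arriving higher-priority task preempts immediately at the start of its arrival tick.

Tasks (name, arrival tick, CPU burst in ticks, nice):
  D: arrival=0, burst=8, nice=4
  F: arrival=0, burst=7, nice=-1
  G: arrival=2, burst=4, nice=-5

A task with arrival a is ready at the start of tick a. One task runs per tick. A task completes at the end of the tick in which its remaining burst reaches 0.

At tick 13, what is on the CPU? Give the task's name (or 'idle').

running at tick 13 = D

t=0: ready={D,F} → run F
t=1: ready={D,F} → run F
t=2: ready={D,F,G} → run G
t=3: ready={D,F,G} → run G
t=4: ready={D,F,G} → run G
t=5: ready={D,F,G} → run G
t=6: ready={D,F} → run F
t=7: ready={D,F} → run F
t=8: ready={D,F} → run F
t=9: ready={D,F} → run F
t=10: ready={D,F} → run F
t=11: ready={D} → run D
t=12: ready={D} → run D
t=13: ready={D} → run D
t=14: ready={D} → run D
t=15: ready={D} → run D
t=16: ready={D} → run D
t=17: ready={D} → run D
t=18: ready={D} → run D
t=19: (idle)
t=20: (idle)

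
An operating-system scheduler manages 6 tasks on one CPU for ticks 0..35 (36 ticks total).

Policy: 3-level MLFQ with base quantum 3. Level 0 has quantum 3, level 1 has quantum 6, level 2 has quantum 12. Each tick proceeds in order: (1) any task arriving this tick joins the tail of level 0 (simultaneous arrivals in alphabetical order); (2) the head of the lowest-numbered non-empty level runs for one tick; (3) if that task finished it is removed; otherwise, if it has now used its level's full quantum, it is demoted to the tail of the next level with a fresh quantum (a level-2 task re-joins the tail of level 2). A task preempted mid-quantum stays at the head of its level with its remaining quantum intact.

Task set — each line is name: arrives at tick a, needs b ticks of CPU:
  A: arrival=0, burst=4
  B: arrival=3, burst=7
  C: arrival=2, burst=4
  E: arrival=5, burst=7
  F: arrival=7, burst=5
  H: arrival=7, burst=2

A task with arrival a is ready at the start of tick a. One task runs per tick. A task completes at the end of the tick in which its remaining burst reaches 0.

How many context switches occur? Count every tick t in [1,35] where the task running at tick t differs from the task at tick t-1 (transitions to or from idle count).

t=0: L0/L1/L2 = A/-/- → run A
t=1: L0/L1/L2 = A/-/- → run A
t=2: L0/L1/L2 = AC/-/- → run A
t=3: L0/L1/L2 = CB/A/- → run C
t=4: L0/L1/L2 = CB/A/- → run C
t=5: L0/L1/L2 = CBE/A/- → run C
t=6: L0/L1/L2 = BE/AC/- → run B
t=7: L0/L1/L2 = BEFH/AC/- → run B
t=8: L0/L1/L2 = BEFH/AC/- → run B
t=9: L0/L1/L2 = EFH/ACB/- → run E
t=10: L0/L1/L2 = EFH/ACB/- → run E
t=11: L0/L1/L2 = EFH/ACB/- → run E
t=12: L0/L1/L2 = FH/ACBE/- → run F
t=13: L0/L1/L2 = FH/ACBE/- → run F
t=14: L0/L1/L2 = FH/ACBE/- → run F
t=15: L0/L1/L2 = H/ACBEF/- → run H
t=16: L0/L1/L2 = H/ACBEF/- → run H
t=17: L0/L1/L2 = -/ACBEF/- → run A
t=18: L0/L1/L2 = -/CBEF/- → run C
t=19: L0/L1/L2 = -/BEF/- → run B
t=20: L0/L1/L2 = -/BEF/- → run B
t=21: L0/L1/L2 = -/BEF/- → run B
t=22: L0/L1/L2 = -/BEF/- → run B
t=23: L0/L1/L2 = -/EF/- → run E
t=24: L0/L1/L2 = -/EF/- → run E
t=25: L0/L1/L2 = -/EF/- → run E
t=26: L0/L1/L2 = -/EF/- → run E
t=27: L0/L1/L2 = -/F/- → run F
t=28: L0/L1/L2 = -/F/- → run F
t=29: (idle)
t=30: (idle)
t=31: (idle)
t=32: (idle)
t=33: (idle)
t=34: (idle)
t=35: (idle)

context switches = 11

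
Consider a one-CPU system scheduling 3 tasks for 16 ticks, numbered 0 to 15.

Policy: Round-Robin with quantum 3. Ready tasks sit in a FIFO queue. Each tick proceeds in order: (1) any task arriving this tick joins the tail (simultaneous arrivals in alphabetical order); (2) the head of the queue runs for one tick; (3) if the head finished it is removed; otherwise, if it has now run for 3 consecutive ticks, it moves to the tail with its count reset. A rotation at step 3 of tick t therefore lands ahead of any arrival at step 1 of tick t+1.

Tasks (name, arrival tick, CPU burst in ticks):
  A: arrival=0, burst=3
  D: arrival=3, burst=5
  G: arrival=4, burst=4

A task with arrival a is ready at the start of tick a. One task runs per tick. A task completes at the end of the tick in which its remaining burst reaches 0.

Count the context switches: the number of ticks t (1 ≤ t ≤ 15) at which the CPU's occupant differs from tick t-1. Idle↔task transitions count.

context switches = 5

t=0: queue=[A] q_used=0 → run A
t=1: queue=[A] q_used=1 → run A
t=2: queue=[A] q_used=2 → run A
t=3: queue=[D] q_used=0 → run D
t=4: queue=[D,G] q_used=1 → run D
t=5: queue=[D,G] q_used=2 → run D
t=6: queue=[G,D] q_used=0 → run G
t=7: queue=[G,D] q_used=1 → run G
t=8: queue=[G,D] q_used=2 → run G
t=9: queue=[D,G] q_used=0 → run D
t=10: queue=[D,G] q_used=1 → run D
t=11: queue=[G] q_used=0 → run G
t=12: (idle)
t=13: (idle)
t=14: (idle)
t=15: (idle)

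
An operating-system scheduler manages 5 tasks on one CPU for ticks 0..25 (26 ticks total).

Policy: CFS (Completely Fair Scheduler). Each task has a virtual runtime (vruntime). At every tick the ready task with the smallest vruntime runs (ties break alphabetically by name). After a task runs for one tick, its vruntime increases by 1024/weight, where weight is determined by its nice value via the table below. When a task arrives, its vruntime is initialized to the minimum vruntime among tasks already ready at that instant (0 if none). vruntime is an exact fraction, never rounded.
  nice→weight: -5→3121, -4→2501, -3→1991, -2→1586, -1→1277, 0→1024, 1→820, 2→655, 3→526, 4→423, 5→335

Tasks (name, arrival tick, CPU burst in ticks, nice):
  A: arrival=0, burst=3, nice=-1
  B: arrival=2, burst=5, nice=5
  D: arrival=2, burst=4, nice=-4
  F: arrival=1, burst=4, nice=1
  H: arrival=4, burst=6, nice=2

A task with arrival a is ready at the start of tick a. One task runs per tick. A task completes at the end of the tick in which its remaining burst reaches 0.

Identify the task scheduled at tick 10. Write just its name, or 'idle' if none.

running at tick 10 = F

t=0: vr[A=0] → run A
t=1: vr[A=1024/1277 F=1024/1277] → run A
t=2: vr[A=2048/1277 B=1024/1277 D=1024/1277 F=1024/1277] → run B
t=3: vr[A=2048/1277 B=1650688/427795 D=1024/1277 F=1024/1277] → run D
t=4: vr[A=2048/1277 B=1650688/427795 D=3868672/3193777 F=1024/1277 H=1024/1277] → run F
t=5: vr[A=2048/1277 B=1650688/427795 D=3868672/3193777 F=536832/261785 H=1024/1277] → run H
t=6: vr[A=2048/1277 B=1650688/427795 D=3868672/3193777 F=536832/261785 H=1978368/836435] → run D
t=7: vr[A=2048/1277 B=1650688/427795 D=5176320/3193777 F=536832/261785 H=1978368/836435] → run A
t=8: vr[B=1650688/427795 D=5176320/3193777 F=536832/261785 H=1978368/836435] → run D
t=9: vr[B=1650688/427795 D=6483968/3193777 F=536832/261785 H=1978368/836435] → run D
t=10: vr[B=1650688/427795 F=536832/261785 H=1978368/836435] → run F
t=11: vr[B=1650688/427795 F=863744/261785 H=1978368/836435] → run H
t=12: vr[B=1650688/427795 F=863744/261785 H=3286016/836435] → run F
t=13: vr[B=1650688/427795 F=1190656/261785 H=3286016/836435] → run B
t=14: vr[B=2958336/427795 F=1190656/261785 H=3286016/836435] → run H
t=15: vr[B=2958336/427795 F=1190656/261785 H=4593664/836435] → run F
t=16: vr[B=2958336/427795 H=4593664/836435] → run H
t=17: vr[B=2958336/427795 H=5901312/836435] → run B
t=18: vr[B=4265984/427795 H=5901312/836435] → run H
t=19: vr[B=4265984/427795 H=1441792/167287] → run H
t=20: vr[B=4265984/427795] → run B
t=21: vr[B=5573632/427795] → run B
t=22: (idle)
t=23: (idle)
t=24: (idle)
t=25: (idle)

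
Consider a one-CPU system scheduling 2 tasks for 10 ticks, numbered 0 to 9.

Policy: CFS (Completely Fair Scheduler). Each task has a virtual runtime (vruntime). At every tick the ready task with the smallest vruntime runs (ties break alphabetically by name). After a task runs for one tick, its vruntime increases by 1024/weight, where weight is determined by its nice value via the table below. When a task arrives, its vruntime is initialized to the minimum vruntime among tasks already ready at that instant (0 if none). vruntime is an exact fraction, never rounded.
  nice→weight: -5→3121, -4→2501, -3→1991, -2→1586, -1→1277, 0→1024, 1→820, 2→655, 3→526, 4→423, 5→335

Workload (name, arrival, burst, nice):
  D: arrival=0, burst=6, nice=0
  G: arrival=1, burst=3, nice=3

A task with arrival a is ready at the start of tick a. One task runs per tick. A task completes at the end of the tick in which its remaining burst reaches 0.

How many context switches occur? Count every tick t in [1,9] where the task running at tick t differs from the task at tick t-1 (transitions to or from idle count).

t=0: vr[D=0] → run D
t=1: vr[D=1 G=1] → run D
t=2: vr[D=2 G=1] → run G
t=3: vr[D=2 G=775/263] → run D
t=4: vr[D=3 G=775/263] → run G
t=5: vr[D=3 G=1287/263] → run D
t=6: vr[D=4 G=1287/263] → run D
t=7: vr[D=5 G=1287/263] → run G
t=8: vr[D=5] → run D
t=9: (idle)

context switches = 7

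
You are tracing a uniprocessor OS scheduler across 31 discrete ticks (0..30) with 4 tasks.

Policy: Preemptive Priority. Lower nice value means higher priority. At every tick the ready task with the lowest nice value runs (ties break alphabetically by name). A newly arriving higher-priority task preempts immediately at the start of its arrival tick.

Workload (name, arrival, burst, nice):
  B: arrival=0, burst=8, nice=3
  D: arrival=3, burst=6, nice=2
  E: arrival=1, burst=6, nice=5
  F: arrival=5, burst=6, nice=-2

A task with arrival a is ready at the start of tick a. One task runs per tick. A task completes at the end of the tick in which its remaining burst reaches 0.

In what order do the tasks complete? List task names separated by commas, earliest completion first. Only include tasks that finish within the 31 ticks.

t=0: ready={B} → run B
t=1: ready={B,E} → run B
t=2: ready={B,E} → run B
t=3: ready={B,D,E} → run D
t=4: ready={B,D,E} → run D
t=5: ready={B,D,E,F} → run F
t=6: ready={B,D,E,F} → run F
t=7: ready={B,D,E,F} → run F
t=8: ready={B,D,E,F} → run F
t=9: ready={B,D,E,F} → run F
t=10: ready={B,D,E,F} → run F
t=11: ready={B,D,E} → run D
t=12: ready={B,D,E} → run D
t=13: ready={B,D,E} → run D
t=14: ready={B,D,E} → run D
t=15: ready={B,E} → run B
t=16: ready={B,E} → run B
t=17: ready={B,E} → run B
t=18: ready={B,E} → run B
t=19: ready={B,E} → run B
t=20: ready={E} → run E
t=21: ready={E} → run E
t=22: ready={E} → run E
t=23: ready={E} → run E
t=24: ready={E} → run E
t=25: ready={E} → run E
t=26: (idle)
t=27: (idle)
t=28: (idle)
t=29: (idle)
t=30: (idle)

completion order = F, D, B, E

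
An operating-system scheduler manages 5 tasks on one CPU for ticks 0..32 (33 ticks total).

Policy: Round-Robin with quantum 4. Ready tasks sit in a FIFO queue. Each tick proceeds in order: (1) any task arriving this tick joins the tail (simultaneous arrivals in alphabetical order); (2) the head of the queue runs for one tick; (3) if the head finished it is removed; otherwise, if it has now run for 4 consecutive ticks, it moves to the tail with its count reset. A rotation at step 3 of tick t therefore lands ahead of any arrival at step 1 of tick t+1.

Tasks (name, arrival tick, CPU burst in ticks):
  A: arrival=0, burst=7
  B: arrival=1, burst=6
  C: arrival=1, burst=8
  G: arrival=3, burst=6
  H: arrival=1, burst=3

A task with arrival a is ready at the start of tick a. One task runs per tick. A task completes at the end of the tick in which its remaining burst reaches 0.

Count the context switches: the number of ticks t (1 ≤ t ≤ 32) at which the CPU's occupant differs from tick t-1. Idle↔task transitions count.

context switches = 9

t=0: queue=[A] q_used=0 → run A
t=1: queue=[A,B,C,H] q_used=1 → run A
t=2: queue=[A,B,C,H] q_used=2 → run A
t=3: queue=[A,B,C,H,G] q_used=3 → run A
t=4: queue=[B,C,H,G,A] q_used=0 → run B
t=5: queue=[B,C,H,G,A] q_used=1 → run B
t=6: queue=[B,C,H,G,A] q_used=2 → run B
t=7: queue=[B,C,H,G,A] q_used=3 → run B
t=8: queue=[C,H,G,A,B] q_used=0 → run C
t=9: queue=[C,H,G,A,B] q_used=1 → run C
t=10: queue=[C,H,G,A,B] q_used=2 → run C
t=11: queue=[C,H,G,A,B] q_used=3 → run C
t=12: queue=[H,G,A,B,C] q_used=0 → run H
t=13: queue=[H,G,A,B,C] q_used=1 → run H
t=14: queue=[H,G,A,B,C] q_used=2 → run H
t=15: queue=[G,A,B,C] q_used=0 → run G
t=16: queue=[G,A,B,C] q_used=1 → run G
t=17: queue=[G,A,B,C] q_used=2 → run G
t=18: queue=[G,A,B,C] q_used=3 → run G
t=19: queue=[A,B,C,G] q_used=0 → run A
t=20: queue=[A,B,C,G] q_used=1 → run A
t=21: queue=[A,B,C,G] q_used=2 → run A
t=22: queue=[B,C,G] q_used=0 → run B
t=23: queue=[B,C,G] q_used=1 → run B
t=24: queue=[C,G] q_used=0 → run C
t=25: queue=[C,G] q_used=1 → run C
t=26: queue=[C,G] q_used=2 → run C
t=27: queue=[C,G] q_used=3 → run C
t=28: queue=[G] q_used=0 → run G
t=29: queue=[G] q_used=1 → run G
t=30: (idle)
t=31: (idle)
t=32: (idle)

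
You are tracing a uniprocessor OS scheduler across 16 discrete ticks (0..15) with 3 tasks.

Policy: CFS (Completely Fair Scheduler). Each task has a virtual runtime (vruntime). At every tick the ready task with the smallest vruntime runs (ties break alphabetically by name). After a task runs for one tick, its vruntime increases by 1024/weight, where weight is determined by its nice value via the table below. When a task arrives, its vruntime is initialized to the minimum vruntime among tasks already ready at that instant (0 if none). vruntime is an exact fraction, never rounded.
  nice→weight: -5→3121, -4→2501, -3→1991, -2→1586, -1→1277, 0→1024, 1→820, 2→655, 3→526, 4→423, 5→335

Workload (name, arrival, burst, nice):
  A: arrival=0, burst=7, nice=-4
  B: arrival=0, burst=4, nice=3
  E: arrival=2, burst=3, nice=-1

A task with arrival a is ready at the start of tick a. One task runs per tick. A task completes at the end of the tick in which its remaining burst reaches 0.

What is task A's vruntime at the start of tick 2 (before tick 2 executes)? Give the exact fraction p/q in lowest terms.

vruntime(A, start of tick 2) = 1024/2501

t=0: vr[A=0 B=0] → run A
t=1: vr[A=1024/2501 B=0] → run B
t=2: vr[A=1024/2501 B=512/263 E=1024/2501] → run A
t=3: vr[A=2048/2501 B=512/263 E=1024/2501] → run E
t=4: vr[A=2048/2501 B=512/263 E=3868672/3193777] → run A
t=5: vr[A=3072/2501 B=512/263 E=3868672/3193777] → run E
t=6: vr[A=3072/2501 B=512/263 E=6429696/3193777] → run A
t=7: vr[A=4096/2501 B=512/263 E=6429696/3193777] → run A
t=8: vr[A=5120/2501 B=512/263 E=6429696/3193777] → run B
t=9: vr[A=5120/2501 B=1024/263 E=6429696/3193777] → run E
t=10: vr[A=5120/2501 B=1024/263] → run A
t=11: vr[A=6144/2501 B=1024/263] → run A
t=12: vr[B=1024/263] → run B
t=13: vr[B=1536/263] → run B
t=14: (idle)
t=15: (idle)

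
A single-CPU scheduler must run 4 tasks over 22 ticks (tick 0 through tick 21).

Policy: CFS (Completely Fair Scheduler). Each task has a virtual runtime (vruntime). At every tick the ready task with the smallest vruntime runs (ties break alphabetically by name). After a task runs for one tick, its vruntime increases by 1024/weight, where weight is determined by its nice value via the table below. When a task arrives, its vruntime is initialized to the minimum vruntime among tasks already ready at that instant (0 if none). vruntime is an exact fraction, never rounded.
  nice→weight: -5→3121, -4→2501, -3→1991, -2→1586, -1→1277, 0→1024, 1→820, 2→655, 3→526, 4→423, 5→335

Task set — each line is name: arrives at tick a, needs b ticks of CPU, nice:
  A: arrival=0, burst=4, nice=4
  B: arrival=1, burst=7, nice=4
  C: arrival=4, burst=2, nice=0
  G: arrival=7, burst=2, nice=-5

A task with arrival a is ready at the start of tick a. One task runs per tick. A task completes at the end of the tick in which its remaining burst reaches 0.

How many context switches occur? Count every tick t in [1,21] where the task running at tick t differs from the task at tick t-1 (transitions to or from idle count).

context switches = 9

t=0: vr[A=0] → run A
t=1: vr[A=1024/423 B=1024/423] → run A
t=2: vr[A=2048/423 B=1024/423] → run B
t=3: vr[A=2048/423 B=2048/423] → run A
t=4: vr[A=1024/141 B=2048/423 C=2048/423] → run B
t=5: vr[A=1024/141 B=1024/141 C=2048/423] → run C
t=6: vr[A=1024/141 B=1024/141 C=2471/423] → run C
t=7: vr[A=1024/141 B=1024/141 G=1024/141] → run A
t=8: vr[B=1024/141 G=1024/141] → run B
t=9: vr[B=4096/423 G=1024/141] → run G
t=10: vr[B=4096/423 G=3340288/440061] → run G
t=11: vr[B=4096/423] → run B
t=12: vr[B=5120/423] → run B
t=13: vr[B=2048/141] → run B
t=14: vr[B=7168/423] → run B
t=15: (idle)
t=16: (idle)
t=17: (idle)
t=18: (idle)
t=19: (idle)
t=20: (idle)
t=21: (idle)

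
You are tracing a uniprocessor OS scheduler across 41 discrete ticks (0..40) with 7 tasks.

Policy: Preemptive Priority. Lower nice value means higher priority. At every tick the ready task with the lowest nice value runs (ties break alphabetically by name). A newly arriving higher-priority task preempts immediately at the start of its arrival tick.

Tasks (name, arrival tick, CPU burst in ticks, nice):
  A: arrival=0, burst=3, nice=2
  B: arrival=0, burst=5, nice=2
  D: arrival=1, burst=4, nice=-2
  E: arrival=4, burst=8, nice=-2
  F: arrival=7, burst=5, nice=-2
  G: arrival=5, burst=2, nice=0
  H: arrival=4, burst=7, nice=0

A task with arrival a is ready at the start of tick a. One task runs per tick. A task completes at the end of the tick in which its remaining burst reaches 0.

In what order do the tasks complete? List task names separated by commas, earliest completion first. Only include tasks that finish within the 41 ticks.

completion order = D, E, F, G, H, A, B

t=0: ready={A,B} → run A
t=1: ready={A,B,D} → run D
t=2: ready={A,B,D} → run D
t=3: ready={A,B,D} → run D
t=4: ready={A,B,D,E,H} → run D
t=5: ready={A,B,E,G,H} → run E
t=6: ready={A,B,E,G,H} → run E
t=7: ready={A,B,E,F,G,H} → run E
t=8: ready={A,B,E,F,G,H} → run E
t=9: ready={A,B,E,F,G,H} → run E
t=10: ready={A,B,E,F,G,H} → run E
t=11: ready={A,B,E,F,G,H} → run E
t=12: ready={A,B,E,F,G,H} → run E
t=13: ready={A,B,F,G,H} → run F
t=14: ready={A,B,F,G,H} → run F
t=15: ready={A,B,F,G,H} → run F
t=16: ready={A,B,F,G,H} → run F
t=17: ready={A,B,F,G,H} → run F
t=18: ready={A,B,G,H} → run G
t=19: ready={A,B,G,H} → run G
t=20: ready={A,B,H} → run H
t=21: ready={A,B,H} → run H
t=22: ready={A,B,H} → run H
t=23: ready={A,B,H} → run H
t=24: ready={A,B,H} → run H
t=25: ready={A,B,H} → run H
t=26: ready={A,B,H} → run H
t=27: ready={A,B} → run A
t=28: ready={A,B} → run A
t=29: ready={B} → run B
t=30: ready={B} → run B
t=31: ready={B} → run B
t=32: ready={B} → run B
t=33: ready={B} → run B
t=34: (idle)
t=35: (idle)
t=36: (idle)
t=37: (idle)
t=38: (idle)
t=39: (idle)
t=40: (idle)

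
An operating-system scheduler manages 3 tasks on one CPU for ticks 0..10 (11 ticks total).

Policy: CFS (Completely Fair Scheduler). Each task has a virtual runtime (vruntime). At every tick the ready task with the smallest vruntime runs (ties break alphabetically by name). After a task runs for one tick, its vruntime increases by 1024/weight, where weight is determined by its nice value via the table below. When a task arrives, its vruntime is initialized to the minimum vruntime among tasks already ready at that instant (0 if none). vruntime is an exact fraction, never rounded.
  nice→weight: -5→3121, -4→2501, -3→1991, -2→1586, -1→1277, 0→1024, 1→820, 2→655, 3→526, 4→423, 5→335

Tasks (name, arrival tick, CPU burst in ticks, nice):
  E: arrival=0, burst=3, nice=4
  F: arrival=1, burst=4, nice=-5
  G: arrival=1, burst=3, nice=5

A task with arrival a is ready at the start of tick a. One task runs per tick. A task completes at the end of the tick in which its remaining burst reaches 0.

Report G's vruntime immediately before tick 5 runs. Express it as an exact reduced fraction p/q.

vruntime(G, start of tick 5) = 776192/141705

t=0: vr[E=0] → run E
t=1: vr[E=1024/423 F=1024/423 G=1024/423] → run E
t=2: vr[E=2048/423 F=1024/423 G=1024/423] → run F
t=3: vr[E=2048/423 F=3629056/1320183 G=1024/423] → run G
t=4: vr[E=2048/423 F=3629056/1320183 G=776192/141705] → run F
t=5: vr[E=2048/423 F=4062208/1320183 G=776192/141705] → run F
t=6: vr[E=2048/423 F=4495360/1320183 G=776192/141705] → run F
t=7: vr[E=2048/423 G=776192/141705] → run E
t=8: vr[G=776192/141705] → run G
t=9: vr[G=1209344/141705] → run G
t=10: (idle)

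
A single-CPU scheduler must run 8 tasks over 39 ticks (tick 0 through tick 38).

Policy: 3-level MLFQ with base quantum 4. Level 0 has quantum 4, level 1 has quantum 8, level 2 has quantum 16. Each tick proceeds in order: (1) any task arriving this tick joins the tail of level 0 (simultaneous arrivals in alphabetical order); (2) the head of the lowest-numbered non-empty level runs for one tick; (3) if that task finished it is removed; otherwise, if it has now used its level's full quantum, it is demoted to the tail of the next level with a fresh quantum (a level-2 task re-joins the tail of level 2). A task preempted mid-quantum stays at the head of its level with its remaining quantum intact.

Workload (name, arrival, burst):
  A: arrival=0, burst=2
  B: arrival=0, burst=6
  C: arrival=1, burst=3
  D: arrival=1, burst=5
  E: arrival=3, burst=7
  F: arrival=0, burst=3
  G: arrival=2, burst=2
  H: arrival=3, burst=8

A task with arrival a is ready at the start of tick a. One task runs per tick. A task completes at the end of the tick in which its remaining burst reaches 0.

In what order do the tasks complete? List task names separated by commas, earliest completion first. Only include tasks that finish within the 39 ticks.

completion order = A, F, C, G, B, D, E, H

t=0: L0/L1/L2 = ABF/-/- → run A
t=1: L0/L1/L2 = ABFCD/-/- → run A
t=2: L0/L1/L2 = BFCDG/-/- → run B
t=3: L0/L1/L2 = BFCDGEH/-/- → run B
t=4: L0/L1/L2 = BFCDGEH/-/- → run B
t=5: L0/L1/L2 = BFCDGEH/-/- → run B
t=6: L0/L1/L2 = FCDGEH/B/- → run F
t=7: L0/L1/L2 = FCDGEH/B/- → run F
t=8: L0/L1/L2 = FCDGEH/B/- → run F
t=9: L0/L1/L2 = CDGEH/B/- → run C
t=10: L0/L1/L2 = CDGEH/B/- → run C
t=11: L0/L1/L2 = CDGEH/B/- → run C
t=12: L0/L1/L2 = DGEH/B/- → run D
t=13: L0/L1/L2 = DGEH/B/- → run D
t=14: L0/L1/L2 = DGEH/B/- → run D
t=15: L0/L1/L2 = DGEH/B/- → run D
t=16: L0/L1/L2 = GEH/BD/- → run G
t=17: L0/L1/L2 = GEH/BD/- → run G
t=18: L0/L1/L2 = EH/BD/- → run E
t=19: L0/L1/L2 = EH/BD/- → run E
t=20: L0/L1/L2 = EH/BD/- → run E
t=21: L0/L1/L2 = EH/BD/- → run E
t=22: L0/L1/L2 = H/BDE/- → run H
t=23: L0/L1/L2 = H/BDE/- → run H
t=24: L0/L1/L2 = H/BDE/- → run H
t=25: L0/L1/L2 = H/BDE/- → run H
t=26: L0/L1/L2 = -/BDEH/- → run B
t=27: L0/L1/L2 = -/BDEH/- → run B
t=28: L0/L1/L2 = -/DEH/- → run D
t=29: L0/L1/L2 = -/EH/- → run E
t=30: L0/L1/L2 = -/EH/- → run E
t=31: L0/L1/L2 = -/EH/- → run E
t=32: L0/L1/L2 = -/H/- → run H
t=33: L0/L1/L2 = -/H/- → run H
t=34: L0/L1/L2 = -/H/- → run H
t=35: L0/L1/L2 = -/H/- → run H
t=36: (idle)
t=37: (idle)
t=38: (idle)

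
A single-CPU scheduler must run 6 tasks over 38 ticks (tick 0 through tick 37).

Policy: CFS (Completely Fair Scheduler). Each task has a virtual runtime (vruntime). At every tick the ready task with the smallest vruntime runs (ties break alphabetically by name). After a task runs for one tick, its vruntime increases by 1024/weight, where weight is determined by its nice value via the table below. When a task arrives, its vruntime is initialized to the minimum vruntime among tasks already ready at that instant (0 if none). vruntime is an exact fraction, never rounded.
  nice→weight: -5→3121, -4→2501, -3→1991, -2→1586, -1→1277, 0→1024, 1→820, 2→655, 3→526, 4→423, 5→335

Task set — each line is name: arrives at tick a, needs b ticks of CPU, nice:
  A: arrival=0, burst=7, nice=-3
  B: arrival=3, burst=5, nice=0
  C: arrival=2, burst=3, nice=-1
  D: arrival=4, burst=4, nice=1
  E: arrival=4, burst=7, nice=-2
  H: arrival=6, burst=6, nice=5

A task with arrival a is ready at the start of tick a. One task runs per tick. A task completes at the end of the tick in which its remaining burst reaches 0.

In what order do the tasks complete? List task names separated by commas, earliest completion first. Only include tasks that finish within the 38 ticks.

t=0: vr[A=0] → run A
t=1: vr[A=1024/1991] → run A
t=2: vr[A=2048/1991 C=2048/1991] → run A
t=3: vr[A=3072/1991 B=2048/1991 C=2048/1991] → run B
t=4: vr[A=3072/1991 B=4039/1991 C=2048/1991 D=2048/1991 E=2048/1991] → run C
t=5: vr[A=3072/1991 B=4039/1991 C=4654080/2542507 D=2048/1991 E=2048/1991] → run D
t=6: vr[A=3072/1991 B=4039/1991 C=4654080/2542507 D=929536/408155 E=2048/1991 H=2048/1991] → run E
t=7: vr[A=3072/1991 B=4039/1991 C=4654080/2542507 D=929536/408155 E=2643456/1578863 H=2048/1991] → run H
t=8: vr[A=3072/1991 B=4039/1991 C=4654080/2542507 D=929536/408155 E=2643456/1578863 H=2724864/666985] → run A
t=9: vr[A=4096/1991 B=4039/1991 C=4654080/2542507 D=929536/408155 E=2643456/1578863 H=2724864/666985] → run E
t=10: vr[A=4096/1991 B=4039/1991 C=4654080/2542507 D=929536/408155 E=3662848/1578863 H=2724864/666985] → run C
t=11: vr[A=4096/1991 B=4039/1991 C=6692864/2542507 D=929536/408155 E=3662848/1578863 H=2724864/666985] → run B
t=12: vr[A=4096/1991 B=6030/1991 C=6692864/2542507 D=929536/408155 E=3662848/1578863 H=2724864/666985] → run A
t=13: vr[A=5120/1991 B=6030/1991 C=6692864/2542507 D=929536/408155 E=3662848/1578863 H=2724864/666985] → run D
t=14: vr[A=5120/1991 B=6030/1991 C=6692864/2542507 D=1439232/408155 E=3662848/1578863 H=2724864/666985] → run E
t=15: vr[A=5120/1991 B=6030/1991 C=6692864/2542507 D=1439232/408155 E=4682240/1578863 H=2724864/666985] → run A
t=16: vr[A=6144/1991 B=6030/1991 C=6692864/2542507 D=1439232/408155 E=4682240/1578863 H=2724864/666985] → run C
t=17: vr[A=6144/1991 B=6030/1991 D=1439232/408155 E=4682240/1578863 H=2724864/666985] → run E
t=18: vr[A=6144/1991 B=6030/1991 D=1439232/408155 E=5701632/1578863 H=2724864/666985] → run B
t=19: vr[A=6144/1991 B=8021/1991 D=1439232/408155 E=5701632/1578863 H=2724864/666985] → run A
t=20: vr[B=8021/1991 D=1439232/408155 E=5701632/1578863 H=2724864/666985] → run D
t=21: vr[B=8021/1991 D=1948928/408155 E=5701632/1578863 H=2724864/666985] → run E
t=22: vr[B=8021/1991 D=1948928/408155 E=6721024/1578863 H=2724864/666985] → run B
t=23: vr[B=10012/1991 D=1948928/408155 E=6721024/1578863 H=2724864/666985] → run H
t=24: vr[B=10012/1991 D=1948928/408155 E=6721024/1578863 H=4763648/666985] → run E
t=25: vr[B=10012/1991 D=1948928/408155 E=7740416/1578863 H=4763648/666985] → run D
t=26: vr[B=10012/1991 E=7740416/1578863 H=4763648/666985] → run E
t=27: vr[B=10012/1991 H=4763648/666985] → run B
t=28: vr[H=4763648/666985] → run H
t=29: vr[H=6802432/666985] → run H
t=30: vr[H=8841216/666985] → run H
t=31: vr[H=2176000/133397] → run H
t=32: (idle)
t=33: (idle)
t=34: (idle)
t=35: (idle)
t=36: (idle)
t=37: (idle)

completion order = C, A, D, E, B, H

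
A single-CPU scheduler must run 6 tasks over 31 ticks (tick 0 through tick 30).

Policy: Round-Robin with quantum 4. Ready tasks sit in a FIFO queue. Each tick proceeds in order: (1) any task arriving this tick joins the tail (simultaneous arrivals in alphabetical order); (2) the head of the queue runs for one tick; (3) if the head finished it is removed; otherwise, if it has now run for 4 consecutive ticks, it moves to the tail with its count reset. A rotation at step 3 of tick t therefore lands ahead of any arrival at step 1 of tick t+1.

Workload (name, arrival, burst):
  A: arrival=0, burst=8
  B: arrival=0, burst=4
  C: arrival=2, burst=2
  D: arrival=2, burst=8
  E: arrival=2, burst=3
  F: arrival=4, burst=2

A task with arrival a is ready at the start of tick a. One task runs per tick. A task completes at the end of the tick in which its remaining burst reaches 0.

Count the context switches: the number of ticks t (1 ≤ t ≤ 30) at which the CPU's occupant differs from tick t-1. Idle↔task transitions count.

t=0: queue=[A,B] q_used=0 → run A
t=1: queue=[A,B] q_used=1 → run A
t=2: queue=[A,B,C,D,E] q_used=2 → run A
t=3: queue=[A,B,C,D,E] q_used=3 → run A
t=4: queue=[B,C,D,E,A,F] q_used=0 → run B
t=5: queue=[B,C,D,E,A,F] q_used=1 → run B
t=6: queue=[B,C,D,E,A,F] q_used=2 → run B
t=7: queue=[B,C,D,E,A,F] q_used=3 → run B
t=8: queue=[C,D,E,A,F] q_used=0 → run C
t=9: queue=[C,D,E,A,F] q_used=1 → run C
t=10: queue=[D,E,A,F] q_used=0 → run D
t=11: queue=[D,E,A,F] q_used=1 → run D
t=12: queue=[D,E,A,F] q_used=2 → run D
t=13: queue=[D,E,A,F] q_used=3 → run D
t=14: queue=[E,A,F,D] q_used=0 → run E
t=15: queue=[E,A,F,D] q_used=1 → run E
t=16: queue=[E,A,F,D] q_used=2 → run E
t=17: queue=[A,F,D] q_used=0 → run A
t=18: queue=[A,F,D] q_used=1 → run A
t=19: queue=[A,F,D] q_used=2 → run A
t=20: queue=[A,F,D] q_used=3 → run A
t=21: queue=[F,D] q_used=0 → run F
t=22: queue=[F,D] q_used=1 → run F
t=23: queue=[D] q_used=0 → run D
t=24: queue=[D] q_used=1 → run D
t=25: queue=[D] q_used=2 → run D
t=26: queue=[D] q_used=3 → run D
t=27: (idle)
t=28: (idle)
t=29: (idle)
t=30: (idle)

context switches = 8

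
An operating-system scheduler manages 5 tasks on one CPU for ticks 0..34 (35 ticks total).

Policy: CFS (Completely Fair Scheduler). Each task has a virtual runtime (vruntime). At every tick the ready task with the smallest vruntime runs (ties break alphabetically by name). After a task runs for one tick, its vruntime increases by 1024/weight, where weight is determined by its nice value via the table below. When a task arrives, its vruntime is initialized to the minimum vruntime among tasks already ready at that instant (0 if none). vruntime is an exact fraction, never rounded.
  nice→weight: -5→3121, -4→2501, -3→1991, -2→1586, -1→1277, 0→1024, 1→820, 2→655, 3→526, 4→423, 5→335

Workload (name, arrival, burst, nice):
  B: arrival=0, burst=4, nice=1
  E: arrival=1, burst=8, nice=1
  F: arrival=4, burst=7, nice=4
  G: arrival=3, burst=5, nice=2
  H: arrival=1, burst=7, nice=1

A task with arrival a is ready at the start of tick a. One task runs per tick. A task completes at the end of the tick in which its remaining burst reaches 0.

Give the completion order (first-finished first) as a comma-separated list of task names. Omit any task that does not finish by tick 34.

completion order = B, G, H, E, F

t=0: vr[B=0] → run B
t=1: vr[B=256/205 E=256/205 H=256/205] → run B
t=2: vr[B=512/205 E=256/205 H=256/205] → run E
t=3: vr[B=512/205 E=512/205 G=256/205 H=256/205] → run G
t=4: vr[B=512/205 E=512/205 F=256/205 G=15104/5371 H=256/205] → run F
t=5: vr[B=512/205 E=512/205 F=318208/86715 G=15104/5371 H=256/205] → run H
t=6: vr[B=512/205 E=512/205 F=318208/86715 G=15104/5371 H=512/205] → run B
t=7: vr[B=768/205 E=512/205 F=318208/86715 G=15104/5371 H=512/205] → run E
t=8: vr[B=768/205 E=768/205 F=318208/86715 G=15104/5371 H=512/205] → run H
t=9: vr[B=768/205 E=768/205 F=318208/86715 G=15104/5371 H=768/205] → run G
t=10: vr[B=768/205 E=768/205 F=318208/86715 G=117504/26855 H=768/205] → run F
t=11: vr[B=768/205 E=768/205 F=528128/86715 G=117504/26855 H=768/205] → run B
t=12: vr[E=768/205 F=528128/86715 G=117504/26855 H=768/205] → run E
t=13: vr[E=1024/205 F=528128/86715 G=117504/26855 H=768/205] → run H
t=14: vr[E=1024/205 F=528128/86715 G=117504/26855 H=1024/205] → run G
t=15: vr[E=1024/205 F=528128/86715 G=159488/26855 H=1024/205] → run E
t=16: vr[E=256/41 F=528128/86715 G=159488/26855 H=1024/205] → run H
t=17: vr[E=256/41 F=528128/86715 G=159488/26855 H=256/41] → run G
t=18: vr[E=256/41 F=528128/86715 G=201472/26855 H=256/41] → run F
t=19: vr[E=256/41 F=246016/28905 G=201472/26855 H=256/41] → run E
t=20: vr[E=1536/205 F=246016/28905 G=201472/26855 H=256/41] → run H
t=21: vr[E=1536/205 F=246016/28905 G=201472/26855 H=1536/205] → run E
t=22: vr[E=1792/205 F=246016/28905 G=201472/26855 H=1536/205] → run H
t=23: vr[E=1792/205 F=246016/28905 G=201472/26855 H=1792/205] → run G
t=24: vr[E=1792/205 F=246016/28905 H=1792/205] → run F
t=25: vr[E=1792/205 F=947968/86715 H=1792/205] → run E
t=26: vr[E=2048/205 F=947968/86715 H=1792/205] → run H
t=27: vr[E=2048/205 F=947968/86715] → run E
t=28: vr[F=947968/86715] → run F
t=29: vr[F=1157888/86715] → run F
t=30: vr[F=455936/28905] → run F
t=31: (idle)
t=32: (idle)
t=33: (idle)
t=34: (idle)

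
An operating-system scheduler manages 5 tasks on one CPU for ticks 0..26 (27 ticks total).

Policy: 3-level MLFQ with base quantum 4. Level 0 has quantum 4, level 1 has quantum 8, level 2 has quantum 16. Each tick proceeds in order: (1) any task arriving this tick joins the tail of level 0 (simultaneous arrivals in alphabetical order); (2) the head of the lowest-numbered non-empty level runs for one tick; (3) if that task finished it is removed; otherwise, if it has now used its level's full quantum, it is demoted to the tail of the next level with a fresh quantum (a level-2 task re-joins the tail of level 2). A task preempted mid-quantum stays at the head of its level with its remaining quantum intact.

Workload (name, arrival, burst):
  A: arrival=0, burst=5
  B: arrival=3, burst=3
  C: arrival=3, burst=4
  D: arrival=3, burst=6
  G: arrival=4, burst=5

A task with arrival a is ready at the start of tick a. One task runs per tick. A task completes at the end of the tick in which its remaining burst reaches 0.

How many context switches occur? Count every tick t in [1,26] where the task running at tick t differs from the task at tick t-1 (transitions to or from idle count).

context switches = 8

t=0: L0/L1/L2 = A/-/- → run A
t=1: L0/L1/L2 = A/-/- → run A
t=2: L0/L1/L2 = A/-/- → run A
t=3: L0/L1/L2 = ABCD/-/- → run A
t=4: L0/L1/L2 = BCDG/A/- → run B
t=5: L0/L1/L2 = BCDG/A/- → run B
t=6: L0/L1/L2 = BCDG/A/- → run B
t=7: L0/L1/L2 = CDG/A/- → run C
t=8: L0/L1/L2 = CDG/A/- → run C
t=9: L0/L1/L2 = CDG/A/- → run C
t=10: L0/L1/L2 = CDG/A/- → run C
t=11: L0/L1/L2 = DG/A/- → run D
t=12: L0/L1/L2 = DG/A/- → run D
t=13: L0/L1/L2 = DG/A/- → run D
t=14: L0/L1/L2 = DG/A/- → run D
t=15: L0/L1/L2 = G/AD/- → run G
t=16: L0/L1/L2 = G/AD/- → run G
t=17: L0/L1/L2 = G/AD/- → run G
t=18: L0/L1/L2 = G/AD/- → run G
t=19: L0/L1/L2 = -/ADG/- → run A
t=20: L0/L1/L2 = -/DG/- → run D
t=21: L0/L1/L2 = -/DG/- → run D
t=22: L0/L1/L2 = -/G/- → run G
t=23: (idle)
t=24: (idle)
t=25: (idle)
t=26: (idle)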